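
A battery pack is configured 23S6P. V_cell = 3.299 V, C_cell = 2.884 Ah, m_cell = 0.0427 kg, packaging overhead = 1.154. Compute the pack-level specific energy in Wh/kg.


Step 1: V_pack = 23 * 3.299 = 75.877 V
Step 2: C_pack = 6 * 2.884 = 17.304 Ah
Step 3: E_pack = V_pack * C_pack = 75.877 * 17.304 = 1313 Wh
Step 4: m_pack = 23 * 6 * 0.0427 * 1.154 = 6.8001 kg
Step 5: ED = E_pack / m_pack = 1313 / 6.8001 = 193.1 Wh/kg

193.1 Wh/kg


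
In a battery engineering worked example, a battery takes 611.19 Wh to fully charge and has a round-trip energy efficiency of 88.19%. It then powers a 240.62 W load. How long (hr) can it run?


Step 1: E_discharge = eta/100 * E_charge = 88.19/100 * 611.19 = 539.01 Wh
Step 2: t = E_discharge / P = 539.01 / 240.62 = 2.240 hr

2.240 hr


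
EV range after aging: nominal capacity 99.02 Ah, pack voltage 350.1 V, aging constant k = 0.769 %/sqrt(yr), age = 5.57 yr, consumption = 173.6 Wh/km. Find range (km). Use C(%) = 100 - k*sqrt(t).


Step 1: capacity retention = 100 - 0.769 * sqrt(5.57) = 100 - 0.769 * 2.3601 = 98.185%
Step 2: C_now = 99.02 * 98.185/100 = 97.223 Ah
Step 3: E_pack = V * C_now = 350.1 * 97.223 = 34038 Wh
Step 4: range = E_pack / consumption = 34038 / 173.6 = 196.1 km

196.1 km


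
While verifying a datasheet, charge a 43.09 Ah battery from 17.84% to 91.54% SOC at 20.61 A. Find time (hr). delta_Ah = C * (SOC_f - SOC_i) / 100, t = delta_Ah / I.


Step 1: dSOC = 91.54% - 17.84% = 73.7%
Step 2: delta_Ah = 43.09 * 73.7 / 100 = 31.757 Ah
Step 3: t = 31.757 / 20.61 = 1.541 hr

1.541 hr


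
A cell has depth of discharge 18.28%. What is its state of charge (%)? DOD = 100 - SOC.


SOC = 100 - DOD = 100 - 18.28 = 81.72%

81.72%


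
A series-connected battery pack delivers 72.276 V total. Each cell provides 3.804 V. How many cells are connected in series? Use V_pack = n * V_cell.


Rearranging: n = V_pack / V_cell = 72.276 / 3.804 = 19 cells

19


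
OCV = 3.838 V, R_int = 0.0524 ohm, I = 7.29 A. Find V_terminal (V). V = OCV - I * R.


V = OCV - I*R = 3.838 - 7.29 * 0.0524 = 3.456 V

3.456 V


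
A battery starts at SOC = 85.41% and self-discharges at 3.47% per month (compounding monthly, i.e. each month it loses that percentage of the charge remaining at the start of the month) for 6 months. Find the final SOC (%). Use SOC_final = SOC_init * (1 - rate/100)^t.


decay = (1 - 3.47/100)^6 = 0.80905
SOC_final = 85.41 * 0.80905 = 69.10%

69.10%


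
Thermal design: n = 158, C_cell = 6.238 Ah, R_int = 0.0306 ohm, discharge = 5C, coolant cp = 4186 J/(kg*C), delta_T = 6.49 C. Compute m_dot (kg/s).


Step 1: I = 5 * 6.238 = 31.19 A
Step 2: Q_cell = I^2 * R = 31.19^2 * 0.0306 = 29.768 W
Step 3: Q_total = 158 * 29.768 = 4703.3 W
Step 4: m_dot = Q_total / (cp * dT) = 4703.3 / (4186 * 6.49) = 0.1731 kg/s

0.1731 kg/s


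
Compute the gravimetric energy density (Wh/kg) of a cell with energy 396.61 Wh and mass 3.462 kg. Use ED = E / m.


ED = E / m = 396.61 / 3.462 = 114.6 Wh/kg

114.6 Wh/kg


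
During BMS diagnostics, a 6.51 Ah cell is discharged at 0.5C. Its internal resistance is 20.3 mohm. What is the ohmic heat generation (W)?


Convert: R = 20.3 mohm = 0.0203 ohm
Step 1: I = C_rate * capacity = 0.5 * 6.51 = 3.255 A
Step 2: Q = I^2 * R = 3.255^2 * 0.0203 = 10.595 * 0.0203 = 0.2151 W

0.2151 W


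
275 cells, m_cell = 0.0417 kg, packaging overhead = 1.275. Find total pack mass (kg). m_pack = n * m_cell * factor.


m_pack = n * m_cell * overhead = 275 * 0.0417 * 1.275 = 14.62 kg

14.62 kg


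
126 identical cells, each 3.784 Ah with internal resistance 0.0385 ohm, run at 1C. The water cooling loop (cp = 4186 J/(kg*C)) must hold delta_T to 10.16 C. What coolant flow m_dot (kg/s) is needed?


Step 1: I = 1 * 3.784 = 3.784 A
Step 2: Q_cell = I^2 * R = 3.784^2 * 0.0385 = 0.55127 W
Step 3: Q_total = 126 * 0.55127 = 69.46 W
Step 4: m_dot = Q_total / (cp * dT) = 69.46 / (4186 * 10.16) = 0.001633 kg/s

0.001633 kg/s


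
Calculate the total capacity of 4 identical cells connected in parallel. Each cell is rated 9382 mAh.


Convert: C_cell = 9382 mAh = 9.382 Ah
C_total = 4 * 9.382 = 37.528 Ah

37.528 Ah


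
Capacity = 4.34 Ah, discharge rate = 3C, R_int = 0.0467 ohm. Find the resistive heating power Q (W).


Step 1: I = C_rate * capacity = 3 * 4.34 = 13.02 A
Step 2: Q = I^2 * R = 13.02^2 * 0.0467 = 169.52 * 0.0467 = 7.917 W

7.917 W


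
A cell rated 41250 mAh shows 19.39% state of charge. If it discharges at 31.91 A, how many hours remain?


Convert: C_total = 41250 mAh = 41.25 Ah
Step 1: remaining = SOC/100 * C_total = 19.39/100 * 41.25 = 7.9984 Ah
Step 2: t = remaining / I = 7.9984 / 31.91 = 0.2507 hr

0.2507 hr


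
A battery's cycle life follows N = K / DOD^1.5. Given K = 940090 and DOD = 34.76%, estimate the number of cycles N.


Step 1: DOD^1.5 = 34.76^1.5 = 204.94
Step 2: N = 940090 / 204.94 = 4587 cycles

4587 cycles


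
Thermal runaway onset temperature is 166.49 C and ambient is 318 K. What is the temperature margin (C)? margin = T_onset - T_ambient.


Convert: T_ambient = 318 K = 44.85 C
margin = 166.49 - 44.85 = 121.64 C

121.64 C


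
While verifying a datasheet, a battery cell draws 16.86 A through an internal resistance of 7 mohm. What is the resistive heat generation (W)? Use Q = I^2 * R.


Convert: R = 7 mohm = 0.007 ohm
I^2 = 284.26
Q = 284.26 * 0.007 = 1.990 W

1.990 W


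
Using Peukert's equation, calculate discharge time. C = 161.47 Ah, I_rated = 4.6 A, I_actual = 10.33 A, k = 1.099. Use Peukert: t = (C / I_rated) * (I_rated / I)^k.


t_rated = C / I_rated = 161.47 / 4.6 = 35.102 hr
(I_rated/I)^k = (0.4453)^1.099 = 0.41103
t = t_rated * (I_rated/I)^k = 35.102 * 0.41103 = 14.43 hr

14.43 hr


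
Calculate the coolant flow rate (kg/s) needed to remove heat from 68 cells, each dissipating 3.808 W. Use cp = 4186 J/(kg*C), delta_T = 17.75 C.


Q_total = 68 * 3.808 = 258.94 W
m_dot = Q_total / (cp * dT) = 258.94 / (4186 * 17.75) = 0.003485 kg/s

0.003485 kg/s


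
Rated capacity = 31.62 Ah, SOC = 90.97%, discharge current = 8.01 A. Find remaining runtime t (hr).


Step 1: remaining = SOC/100 * C_total = 90.97/100 * 31.62 = 28.765 Ah
Step 2: t = remaining / I = 28.765 / 8.01 = 3.591 hr

3.591 hr


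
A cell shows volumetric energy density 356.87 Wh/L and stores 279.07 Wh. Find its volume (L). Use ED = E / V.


V = E / ED = 279.07 / 356.87 = 0.7820 L

0.7820 L


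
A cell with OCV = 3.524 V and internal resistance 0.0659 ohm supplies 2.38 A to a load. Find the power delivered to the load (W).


Step 1: V_terminal = OCV - I*R = 3.524 - 2.38 * 0.0659 = 3.3672 V
Step 2: P_out = V_terminal * I = 3.3672 * 2.38 = 8.014 W

8.014 W


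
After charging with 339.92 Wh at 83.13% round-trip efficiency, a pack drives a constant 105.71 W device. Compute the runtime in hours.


Step 1: E_discharge = eta/100 * E_charge = 83.13/100 * 339.92 = 282.58 Wh
Step 2: t = E_discharge / P = 282.58 / 105.71 = 2.673 hr

2.673 hr


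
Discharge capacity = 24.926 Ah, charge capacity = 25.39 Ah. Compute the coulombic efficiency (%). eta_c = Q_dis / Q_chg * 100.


eta_c = Q_dis / Q_chg * 100 = 24.926 / 25.39 * 100 = 98.17%

98.17%


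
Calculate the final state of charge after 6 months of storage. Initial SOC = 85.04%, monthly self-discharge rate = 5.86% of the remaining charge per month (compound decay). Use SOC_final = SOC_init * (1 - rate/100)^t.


decay = (1 - 5.86/100)^6 = 0.69606
SOC_final = 85.04 * 0.69606 = 59.19%

59.19%


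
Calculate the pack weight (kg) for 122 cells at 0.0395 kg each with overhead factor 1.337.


Cell mass sum = 122 * 0.0395 = 4.819 kg
With overhead 1.337: m_pack = 4.819 * 1.337 = 6.443 kg

6.443 kg


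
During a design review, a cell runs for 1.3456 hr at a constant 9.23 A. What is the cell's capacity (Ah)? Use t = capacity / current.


C = I * t = 9.23 * 1.3456 = 12.42 Ah

12.42 Ah


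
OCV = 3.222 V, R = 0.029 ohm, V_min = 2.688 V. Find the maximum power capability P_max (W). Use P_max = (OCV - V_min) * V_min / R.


dV = OCV - V_min = 0.534 V (so I_max = dV / R)
P_max = dV * V_min / R = 0.534 * 2.688 / 0.029 = 49.50 W

49.50 W


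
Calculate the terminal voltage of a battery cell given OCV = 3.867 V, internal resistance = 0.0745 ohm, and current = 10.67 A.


V = OCV - I*R = 3.867 - 10.67 * 0.0745 = 3.072 V

3.072 V


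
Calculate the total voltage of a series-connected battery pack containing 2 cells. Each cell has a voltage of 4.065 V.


With 2 cells in series at 4.065 V each, V_pack = 8.13 V

8.13 V


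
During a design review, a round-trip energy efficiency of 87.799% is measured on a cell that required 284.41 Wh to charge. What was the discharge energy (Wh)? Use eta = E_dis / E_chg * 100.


E_dis = eta/100 * E_chg = 87.799/100 * 284.41 = 249.7 Wh

249.7 Wh


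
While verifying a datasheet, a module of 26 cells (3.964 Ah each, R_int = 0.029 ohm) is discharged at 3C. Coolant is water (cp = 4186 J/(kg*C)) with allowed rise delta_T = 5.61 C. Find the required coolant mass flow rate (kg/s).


Step 1: I = 3 * 3.964 = 11.892 A
Step 2: Q_cell = I^2 * R = 11.892^2 * 0.029 = 4.1012 W
Step 3: Q_total = 26 * 4.1012 = 106.63 W
Step 4: m_dot = Q_total / (cp * dT) = 106.63 / (4186 * 5.61) = 0.004541 kg/s

0.004541 kg/s


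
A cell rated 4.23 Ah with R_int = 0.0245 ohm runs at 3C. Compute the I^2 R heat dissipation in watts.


Step 1: I = C_rate * capacity = 3 * 4.23 = 12.69 A
Step 2: Q = I^2 * R = 12.69^2 * 0.0245 = 161.04 * 0.0245 = 3.945 W

3.945 W


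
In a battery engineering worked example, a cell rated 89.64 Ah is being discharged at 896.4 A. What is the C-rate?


C_rate = I / capacity = 896.4 / 89.64 = 10C

10C


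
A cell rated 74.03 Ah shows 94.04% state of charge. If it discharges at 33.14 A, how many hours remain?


Step 1: remaining = SOC/100 * C_total = 94.04/100 * 74.03 = 69.618 Ah
Step 2: t = remaining / I = 69.618 / 33.14 = 2.101 hr

2.101 hr


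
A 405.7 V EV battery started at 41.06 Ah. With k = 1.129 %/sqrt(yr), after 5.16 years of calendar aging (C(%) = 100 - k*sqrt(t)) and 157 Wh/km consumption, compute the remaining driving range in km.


Step 1: capacity retention = 100 - 1.129 * sqrt(5.16) = 100 - 1.129 * 2.2716 = 97.435%
Step 2: C_now = 41.06 * 97.435/100 = 40.007 Ah
Step 3: E_pack = V * C_now = 405.7 * 40.007 = 16231 Wh
Step 4: range = E_pack / consumption = 16231 / 157 = 103.4 km

103.4 km


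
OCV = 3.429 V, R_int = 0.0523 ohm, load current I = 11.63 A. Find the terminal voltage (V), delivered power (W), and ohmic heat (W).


Step 1: V_terminal = OCV - I*R = 3.429 - 11.63 * 0.0523 = 2.8208 V
Step 2: P_out = V_terminal * I = 2.8208 * 11.63 = 32.81 W
Step 3: Q = I^2 * R = 11.63^2 * 0.0523 = 7.074 W

V=2.8208 V, P=32.81 W, Q=7.074 W


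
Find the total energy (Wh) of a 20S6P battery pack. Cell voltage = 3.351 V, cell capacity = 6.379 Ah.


E = Ns * Vcell * Np * Ccell = 20 * 3.351 * 6 * 6.379 = 2565 Wh

2565 Wh


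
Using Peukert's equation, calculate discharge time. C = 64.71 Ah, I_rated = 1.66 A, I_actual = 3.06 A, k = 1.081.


t_rated = C / I_rated = 64.71 / 1.66 = 38.982 hr
(I_rated/I)^k = (0.54248)^1.081 = 0.51626
t = t_rated * (I_rated/I)^k = 38.982 * 0.51626 = 20.12 hr

20.12 hr


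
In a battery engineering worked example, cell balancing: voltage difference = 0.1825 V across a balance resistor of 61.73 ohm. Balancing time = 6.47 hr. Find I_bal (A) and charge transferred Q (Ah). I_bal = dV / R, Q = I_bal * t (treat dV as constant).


I_bal = dV / R = 0.1825 / 61.73 = 0.0029564 A
Q = I_bal * t = 0.0029564 * 6.47 = 0.01913 Ah

I=0.0029564 A, Q=0.01913 Ah


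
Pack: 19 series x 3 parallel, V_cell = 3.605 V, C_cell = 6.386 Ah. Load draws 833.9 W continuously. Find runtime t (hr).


Step 1: E_pack = Ns * V_cell * Np * C_cell = 19 * 3.605 * 3 * 6.386 = 1312.2 Wh
Step 2: t = E_pack / P = 1312.2 / 833.9 = 1.574 hr

1.574 hr


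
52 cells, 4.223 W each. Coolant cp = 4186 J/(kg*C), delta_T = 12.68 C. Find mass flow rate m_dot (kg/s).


Q_total = 52 * 4.223 = 219.6 W
m_dot = Q_total / (cp * dT) = 219.6 / (4186 * 12.68) = 0.004137 kg/s

0.004137 kg/s


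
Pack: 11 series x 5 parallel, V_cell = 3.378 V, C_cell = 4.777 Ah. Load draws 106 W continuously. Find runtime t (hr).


Step 1: E_pack = Ns * V_cell * Np * C_cell = 11 * 3.378 * 5 * 4.777 = 887.52 Wh
Step 2: t = E_pack / P = 887.52 / 106 = 8.373 hr

8.373 hr


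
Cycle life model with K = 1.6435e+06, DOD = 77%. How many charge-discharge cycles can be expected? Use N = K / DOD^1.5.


Step 1: DOD^1.5 = 77^1.5 = 675.67
Step 2: N = 1.6435e+06 / 675.67 = 2432 cycles

2432 cycles


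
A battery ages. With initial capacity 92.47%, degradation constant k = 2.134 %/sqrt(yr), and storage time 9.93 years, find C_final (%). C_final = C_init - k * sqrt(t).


sqrt(t) = sqrt(9.93) = 3.1512
C_final = 92.47 - 2.134 * 3.1512 = 85.75%

85.75%


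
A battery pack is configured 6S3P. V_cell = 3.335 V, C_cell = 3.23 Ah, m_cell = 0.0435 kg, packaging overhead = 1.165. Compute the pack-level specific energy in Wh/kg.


Step 1: V_pack = 6 * 3.335 = 20.01 V
Step 2: C_pack = 3 * 3.23 = 9.69 Ah
Step 3: E_pack = V_pack * C_pack = 20.01 * 9.69 = 193.9 Wh
Step 4: m_pack = 6 * 3 * 0.0435 * 1.165 = 0.9122 kg
Step 5: ED = E_pack / m_pack = 193.9 / 0.9122 = 212.6 Wh/kg

212.6 Wh/kg


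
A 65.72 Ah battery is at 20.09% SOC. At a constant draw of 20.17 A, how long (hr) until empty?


Step 1: remaining = SOC/100 * C_total = 20.09/100 * 65.72 = 13.203 Ah
Step 2: t = remaining / I = 13.203 / 20.17 = 0.6546 hr

0.6546 hr


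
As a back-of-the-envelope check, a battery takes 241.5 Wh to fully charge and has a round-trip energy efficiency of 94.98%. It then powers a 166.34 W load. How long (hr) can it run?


Step 1: E_discharge = eta/100 * E_charge = 94.98/100 * 241.5 = 229.38 Wh
Step 2: t = E_discharge / P = 229.38 / 166.34 = 1.379 hr

1.379 hr


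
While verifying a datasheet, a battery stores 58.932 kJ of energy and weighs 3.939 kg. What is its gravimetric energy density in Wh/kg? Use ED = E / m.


Convert: E = 58.932 kJ = 16.37 Wh
ED = E / m = 16.37 / 3.939 = 4.156 Wh/kg

4.156 Wh/kg


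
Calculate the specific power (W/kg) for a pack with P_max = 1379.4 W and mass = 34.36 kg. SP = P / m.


Specific power = 1379.4 W / 34.36 kg = 40.15 W/kg

40.15 W/kg


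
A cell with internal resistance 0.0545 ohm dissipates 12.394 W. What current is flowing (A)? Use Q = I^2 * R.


I = sqrt(Q / R) = sqrt(12.394 / 0.0545) = sqrt(227.41) = 15.08 A

15.08 A


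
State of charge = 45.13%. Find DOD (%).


Complement of SOC: DOD = 100% - 45.13% = 54.87%

54.87%


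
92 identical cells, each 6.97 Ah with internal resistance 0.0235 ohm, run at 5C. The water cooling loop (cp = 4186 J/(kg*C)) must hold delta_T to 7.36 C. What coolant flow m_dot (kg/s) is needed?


Step 1: I = 5 * 6.97 = 34.85 A
Step 2: Q_cell = I^2 * R = 34.85^2 * 0.0235 = 28.541 W
Step 3: Q_total = 92 * 28.541 = 2625.8 W
Step 4: m_dot = Q_total / (cp * dT) = 2625.8 / (4186 * 7.36) = 0.08523 kg/s

0.08523 kg/s


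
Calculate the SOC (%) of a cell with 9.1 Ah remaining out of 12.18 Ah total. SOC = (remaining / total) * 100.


SOC = (remaining / total) * 100 = (9.1 / 12.18) * 100 = 74.71%

74.71%


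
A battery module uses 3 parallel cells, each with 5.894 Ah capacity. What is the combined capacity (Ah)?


C_total = 3 * 5.894 = 17.682 Ah

17.682 Ah


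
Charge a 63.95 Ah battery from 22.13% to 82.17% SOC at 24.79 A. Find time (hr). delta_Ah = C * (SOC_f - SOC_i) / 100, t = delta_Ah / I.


delta_Ah = 63.95 * (82.17 - 22.13) / 100 = 38.396 Ah
t = delta_Ah / I = 38.396 / 24.79 = 1.549 hr

1.549 hr


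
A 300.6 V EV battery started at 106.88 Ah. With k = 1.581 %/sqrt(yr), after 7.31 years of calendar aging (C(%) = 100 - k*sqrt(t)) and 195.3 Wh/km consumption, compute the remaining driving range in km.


Step 1: capacity retention = 100 - 1.581 * sqrt(7.31) = 100 - 1.581 * 2.7037 = 95.725%
Step 2: C_now = 106.88 * 95.725/100 = 102.31 Ah
Step 3: E_pack = V * C_now = 300.6 * 102.31 = 30754 Wh
Step 4: range = E_pack / consumption = 30754 / 195.3 = 157.5 km

157.5 km


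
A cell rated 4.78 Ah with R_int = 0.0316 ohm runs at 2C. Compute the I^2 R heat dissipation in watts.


Step 1: I = C_rate * capacity = 2 * 4.78 = 9.56 A
Step 2: Q = I^2 * R = 9.56^2 * 0.0316 = 91.394 * 0.0316 = 2.888 W

2.888 W


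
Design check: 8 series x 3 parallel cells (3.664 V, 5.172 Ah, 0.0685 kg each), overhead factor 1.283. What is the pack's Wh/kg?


Step 1: V_pack = 8 * 3.664 = 29.312 V
Step 2: C_pack = 3 * 5.172 = 15.516 Ah
Step 3: E_pack = V_pack * C_pack = 29.312 * 15.516 = 454.8 Wh
Step 4: m_pack = 8 * 3 * 0.0685 * 1.283 = 2.1093 kg
Step 5: ED = E_pack / m_pack = 454.8 / 2.1093 = 215.6 Wh/kg

215.6 Wh/kg


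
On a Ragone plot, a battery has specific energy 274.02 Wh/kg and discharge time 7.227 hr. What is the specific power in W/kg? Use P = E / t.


P_specific = E / t = 274.02 / 7.227 = 37.92 W/kg

37.92 W/kg


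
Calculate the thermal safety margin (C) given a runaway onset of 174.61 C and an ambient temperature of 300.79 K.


Convert: T_ambient = 300.79 K = 27.64 C
margin = 174.61 - 27.64 = 146.97 C

146.97 C


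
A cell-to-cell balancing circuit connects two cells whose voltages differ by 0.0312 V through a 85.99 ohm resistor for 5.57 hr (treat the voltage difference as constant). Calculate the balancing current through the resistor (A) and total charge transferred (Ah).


First, Ohm's law: I_bal = 0.0312 V / 85.99 ohm = 3.6283e-04 A
Then Q = I * t = 3.6283e-04 A * 5.57 hr = 0.002021 Ah

I=3.6283e-04 A, Q=0.002021 Ah


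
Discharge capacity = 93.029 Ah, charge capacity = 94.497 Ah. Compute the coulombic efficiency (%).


eta_c = Q_dis / Q_chg * 100 = 93.029 / 94.497 * 100 = 98.45%

98.45%


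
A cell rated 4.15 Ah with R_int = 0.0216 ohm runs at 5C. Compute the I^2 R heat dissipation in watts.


Step 1: I = C_rate * capacity = 5 * 4.15 = 20.75 A
Step 2: Q = I^2 * R = 20.75^2 * 0.0216 = 430.56 * 0.0216 = 9.300 W

9.300 W


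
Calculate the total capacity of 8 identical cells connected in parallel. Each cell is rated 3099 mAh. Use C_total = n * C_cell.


Convert: C_cell = 3099 mAh = 3.099 Ah
C_total = 8 * 3.099 = 24.792 Ah

24.792 Ah


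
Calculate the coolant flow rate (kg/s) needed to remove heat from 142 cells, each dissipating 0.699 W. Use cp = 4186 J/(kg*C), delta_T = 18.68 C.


Step 1: Total heat Q = 142 * 0.699 W = 99.258 W
Step 2: denom = cp * dT = 4186 * 18.68 = 78194
Step 3: m_dot = 99.258 / 78194 = 0.001269 kg/s

0.001269 kg/s


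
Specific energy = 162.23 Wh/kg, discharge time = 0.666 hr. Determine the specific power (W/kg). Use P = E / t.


P_specific = E / t = 162.23 / 0.666 = 243.6 W/kg

243.6 W/kg


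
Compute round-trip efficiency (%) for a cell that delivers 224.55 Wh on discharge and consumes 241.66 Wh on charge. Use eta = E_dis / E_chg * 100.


Round-trip efficiency = 224.55/241.66 * 100% = 92.92%

92.92%


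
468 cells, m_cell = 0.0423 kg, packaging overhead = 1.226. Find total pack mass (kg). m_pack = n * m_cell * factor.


Cell mass sum = 468 * 0.0423 = 19.796 kg
With overhead 1.226: m_pack = 19.796 * 1.226 = 24.27 kg

24.27 kg


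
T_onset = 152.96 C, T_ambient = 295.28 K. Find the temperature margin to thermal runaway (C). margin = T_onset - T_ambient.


Convert: T_ambient = 295.28 K = 22.13 C
margin = 152.96 - 22.13 = 130.83 C

130.83 C


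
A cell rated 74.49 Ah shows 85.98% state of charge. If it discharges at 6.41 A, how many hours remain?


Step 1: remaining = SOC/100 * C_total = 85.98/100 * 74.49 = 64.047 Ah
Step 2: t = remaining / I = 64.047 / 6.41 = 9.992 hr

9.992 hr


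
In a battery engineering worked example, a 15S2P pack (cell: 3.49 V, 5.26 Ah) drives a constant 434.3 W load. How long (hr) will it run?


Step 1: E_pack = Ns * V_cell * Np * C_cell = 15 * 3.49 * 2 * 5.26 = 550.72 Wh
Step 2: t = E_pack / P = 550.72 / 434.3 = 1.268 hr

1.268 hr


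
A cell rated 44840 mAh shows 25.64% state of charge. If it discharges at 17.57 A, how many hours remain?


Convert: C_total = 44840 mAh = 44.84 Ah
Step 1: remaining = SOC/100 * C_total = 25.64/100 * 44.84 = 11.497 Ah
Step 2: t = remaining / I = 11.497 / 17.57 = 0.6544 hr

0.6544 hr


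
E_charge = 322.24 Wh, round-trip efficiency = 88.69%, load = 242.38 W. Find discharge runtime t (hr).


Step 1: E_discharge = eta/100 * E_charge = 88.69/100 * 322.24 = 285.79 Wh
Step 2: t = E_discharge / P = 285.79 / 242.38 = 1.179 hr

1.179 hr


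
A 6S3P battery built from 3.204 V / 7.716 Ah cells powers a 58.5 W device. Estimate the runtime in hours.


Step 1: E_pack = Ns * V_cell * Np * C_cell = 6 * 3.204 * 3 * 7.716 = 445 Wh
Step 2: t = E_pack / P = 445 / 58.5 = 7.607 hr

7.607 hr


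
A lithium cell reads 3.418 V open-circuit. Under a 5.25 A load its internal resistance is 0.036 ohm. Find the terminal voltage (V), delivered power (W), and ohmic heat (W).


Step 1: V_terminal = OCV - I*R = 3.418 - 5.25 * 0.036 = 3.229 V
Step 2: P_out = V_terminal * I = 3.229 * 5.25 = 16.95 W
Step 3: Q = I^2 * R = 5.25^2 * 0.036 = 0.9923 W

V=3.229 V, P=16.95 W, Q=0.9923 W


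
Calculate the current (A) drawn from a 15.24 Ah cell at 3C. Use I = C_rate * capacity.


I = C_rate * capacity = 3 * 15.24 = 45.72 A

45.72 A


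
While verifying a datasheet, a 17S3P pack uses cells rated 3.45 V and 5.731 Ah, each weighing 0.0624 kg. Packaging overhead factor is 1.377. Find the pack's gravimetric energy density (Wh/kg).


Step 1: V_pack = 17 * 3.45 = 58.65 V
Step 2: C_pack = 3 * 5.731 = 17.193 Ah
Step 3: E_pack = V_pack * C_pack = 58.65 * 17.193 = 1008.4 Wh
Step 4: m_pack = 17 * 3 * 0.0624 * 1.377 = 4.3822 kg
Step 5: ED = E_pack / m_pack = 1008.4 / 4.3822 = 230.1 Wh/kg

230.1 Wh/kg


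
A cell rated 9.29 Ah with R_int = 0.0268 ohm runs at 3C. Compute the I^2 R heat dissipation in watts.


Step 1: I = C_rate * capacity = 3 * 9.29 = 27.87 A
Step 2: Q = I^2 * R = 27.87^2 * 0.0268 = 776.74 * 0.0268 = 20.82 W

20.82 W


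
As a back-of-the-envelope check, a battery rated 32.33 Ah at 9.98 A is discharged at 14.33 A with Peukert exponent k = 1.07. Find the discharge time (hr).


t_rated = C / I_rated = 32.33 / 9.98 = 3.2395 hr
(I_rated/I)^k = (0.69644)^1.07 = 0.67902
t = t_rated * (I_rated/I)^k = 3.2395 * 0.67902 = 2.200 hr

2.200 hr


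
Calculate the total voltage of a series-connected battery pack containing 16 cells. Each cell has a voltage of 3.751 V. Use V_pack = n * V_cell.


V_pack = n * V_cell = 16 * 3.751 = 60.016 V

60.016 V


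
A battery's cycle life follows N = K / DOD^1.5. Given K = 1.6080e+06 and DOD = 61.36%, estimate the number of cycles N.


DOD^1.5 = 480.65
N = K / DOD^1.5 = 1.6080e+06 / 480.65 = 3345

3345 cycles


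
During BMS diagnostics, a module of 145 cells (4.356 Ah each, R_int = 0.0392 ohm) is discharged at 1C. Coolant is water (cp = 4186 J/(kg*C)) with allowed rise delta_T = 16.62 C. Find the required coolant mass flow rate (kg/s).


Step 1: I = 1 * 4.356 = 4.356 A
Step 2: Q_cell = I^2 * R = 4.356^2 * 0.0392 = 0.74381 W
Step 3: Q_total = 145 * 0.74381 = 107.85 W
Step 4: m_dot = Q_total / (cp * dT) = 107.85 / (4186 * 16.62) = 0.001550 kg/s

0.001550 kg/s


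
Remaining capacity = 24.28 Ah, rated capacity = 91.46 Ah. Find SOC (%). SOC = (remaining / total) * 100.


SOC = (remaining / total) * 100 = (24.28 / 91.46) * 100 = 26.55%

26.55%


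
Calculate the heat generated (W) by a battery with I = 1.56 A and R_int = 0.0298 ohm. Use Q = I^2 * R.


Q = I^2 * R = 1.56^2 * 0.0298 = 0.07252 W

0.07252 W


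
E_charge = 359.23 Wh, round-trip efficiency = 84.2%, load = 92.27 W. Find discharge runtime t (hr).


Step 1: E_discharge = eta/100 * E_charge = 84.2/100 * 359.23 = 302.47 Wh
Step 2: t = E_discharge / P = 302.47 / 92.27 = 3.278 hr

3.278 hr


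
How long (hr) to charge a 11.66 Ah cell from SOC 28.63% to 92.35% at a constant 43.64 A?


delta_Ah = 11.66 * (92.35 - 28.63) / 100 = 7.4298 Ah
t = delta_Ah / I = 7.4298 / 43.64 = 0.1703 hr

0.1703 hr


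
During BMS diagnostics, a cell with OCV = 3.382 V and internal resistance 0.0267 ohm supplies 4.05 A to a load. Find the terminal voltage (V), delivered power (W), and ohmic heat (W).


Step 1: V_terminal = OCV - I*R = 3.382 - 4.05 * 0.0267 = 3.2739 V
Step 2: P_out = V_terminal * I = 3.2739 * 4.05 = 13.26 W
Step 3: Q = I^2 * R = 4.05^2 * 0.0267 = 0.4379 W

V=3.2739 V, P=13.26 W, Q=0.4379 W


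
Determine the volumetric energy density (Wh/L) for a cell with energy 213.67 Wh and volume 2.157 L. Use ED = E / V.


Volumetric ED = 213.67 Wh / 2.157 L = 99.06 Wh/L

99.06 Wh/L


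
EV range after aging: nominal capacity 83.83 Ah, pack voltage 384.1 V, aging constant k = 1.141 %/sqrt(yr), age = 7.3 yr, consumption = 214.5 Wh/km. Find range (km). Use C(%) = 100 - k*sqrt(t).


Step 1: capacity retention = 100 - 1.141 * sqrt(7.3) = 100 - 1.141 * 2.7019 = 96.917%
Step 2: C_now = 83.83 * 96.917/100 = 81.246 Ah
Step 3: E_pack = V * C_now = 384.1 * 81.246 = 31207 Wh
Step 4: range = E_pack / consumption = 31207 / 214.5 = 145.5 km

145.5 km


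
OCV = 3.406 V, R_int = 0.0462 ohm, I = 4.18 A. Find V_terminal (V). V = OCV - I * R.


V = OCV - I*R = 3.406 - 4.18 * 0.0462 = 3.213 V

3.213 V


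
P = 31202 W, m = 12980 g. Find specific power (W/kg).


Convert: m = 12980 g = 12.98 kg
Specific power = 31202 W / 12.98 kg = 2404 W/kg

2404 W/kg


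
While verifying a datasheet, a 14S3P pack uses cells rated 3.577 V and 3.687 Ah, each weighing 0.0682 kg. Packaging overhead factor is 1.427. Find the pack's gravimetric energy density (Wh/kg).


Step 1: V_pack = 14 * 3.577 = 50.078 V
Step 2: C_pack = 3 * 3.687 = 11.061 Ah
Step 3: E_pack = V_pack * C_pack = 50.078 * 11.061 = 553.91 Wh
Step 4: m_pack = 14 * 3 * 0.0682 * 1.427 = 4.0875 kg
Step 5: ED = E_pack / m_pack = 553.91 / 4.0875 = 135.5 Wh/kg

135.5 Wh/kg


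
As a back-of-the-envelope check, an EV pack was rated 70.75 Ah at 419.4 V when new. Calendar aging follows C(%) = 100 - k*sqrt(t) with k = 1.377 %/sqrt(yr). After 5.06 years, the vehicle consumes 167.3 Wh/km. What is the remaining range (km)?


Step 1: capacity retention = 100 - 1.377 * sqrt(5.06) = 100 - 1.377 * 2.2494 = 96.903%
Step 2: C_now = 70.75 * 96.903/100 = 68.559 Ah
Step 3: E_pack = V * C_now = 419.4 * 68.559 = 28754 Wh
Step 4: range = E_pack / consumption = 28754 / 167.3 = 171.9 km

171.9 km


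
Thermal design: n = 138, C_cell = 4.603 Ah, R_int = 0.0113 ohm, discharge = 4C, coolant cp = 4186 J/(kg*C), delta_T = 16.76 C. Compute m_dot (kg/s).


Step 1: I = 4 * 4.603 = 18.412 A
Step 2: Q_cell = I^2 * R = 18.412^2 * 0.0113 = 3.8307 W
Step 3: Q_total = 138 * 3.8307 = 528.64 W
Step 4: m_dot = Q_total / (cp * dT) = 528.64 / (4186 * 16.76) = 0.007535 kg/s

0.007535 kg/s


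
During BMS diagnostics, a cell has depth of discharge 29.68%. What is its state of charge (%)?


SOC = 100 - DOD = 100 - 29.68 = 70.32%

70.32%


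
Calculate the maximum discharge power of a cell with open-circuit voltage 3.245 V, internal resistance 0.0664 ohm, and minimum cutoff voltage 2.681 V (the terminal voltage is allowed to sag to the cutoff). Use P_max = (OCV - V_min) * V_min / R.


P_max = (OCV - V_min) * V_min / R = (3.245 - 2.681) * 2.681 / 0.0664 = 0.564 * 2.681 / 0.0664 = 22.77 W

22.77 W


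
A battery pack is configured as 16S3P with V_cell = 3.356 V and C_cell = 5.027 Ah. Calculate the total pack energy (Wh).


V_pack = 16 * 3.356 = 53.696 V
C_pack = 3 * 5.027 = 15.081 Ah
E = V_pack * C_pack = 53.696 * 15.081 = 809.8 Wh

809.8 Wh


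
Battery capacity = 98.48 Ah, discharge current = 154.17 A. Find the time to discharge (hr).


t = capacity / current = 98.48 / 154.17 = 0.6388 hr

0.6388 hr


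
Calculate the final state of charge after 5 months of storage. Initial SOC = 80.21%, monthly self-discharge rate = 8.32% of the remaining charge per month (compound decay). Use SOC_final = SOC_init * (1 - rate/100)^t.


decay = (1 - 8.32/100)^5 = 0.6477
SOC_final = 80.21 * 0.6477 = 51.95%

51.95%


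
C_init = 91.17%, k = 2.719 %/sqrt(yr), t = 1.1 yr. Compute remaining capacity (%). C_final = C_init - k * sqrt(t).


Step 1: sqrt(1.1 yr) = 1.0488
Step 2: drop = 2.719 * 1.0488 = 2.8517
Step 3: C_final = 91.17 - 2.8517 = 88.32%

88.32%


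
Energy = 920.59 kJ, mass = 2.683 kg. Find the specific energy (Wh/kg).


Convert: E = 920.59 kJ = 255.72 Wh
ED = E / m = 255.72 / 2.683 = 95.31 Wh/kg

95.31 Wh/kg


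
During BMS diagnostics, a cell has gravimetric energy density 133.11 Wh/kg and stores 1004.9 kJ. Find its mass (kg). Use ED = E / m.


Convert: E = 1004.9 kJ = 279.14 Wh
m = E / ED = 279.14 / 133.11 = 2.097 kg

2.097 kg


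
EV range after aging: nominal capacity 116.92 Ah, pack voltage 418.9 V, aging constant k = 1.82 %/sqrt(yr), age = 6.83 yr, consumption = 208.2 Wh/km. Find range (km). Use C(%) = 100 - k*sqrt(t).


Step 1: capacity retention = 100 - 1.82 * sqrt(6.83) = 100 - 1.82 * 2.6134 = 95.244%
Step 2: C_now = 116.92 * 95.244/100 = 111.36 Ah
Step 3: E_pack = V * C_now = 418.9 * 111.36 = 46649 Wh
Step 4: range = E_pack / consumption = 46649 / 208.2 = 224.1 km

224.1 km


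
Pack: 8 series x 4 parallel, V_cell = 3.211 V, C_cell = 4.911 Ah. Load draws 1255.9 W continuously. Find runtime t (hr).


Step 1: E_pack = Ns * V_cell * Np * C_cell = 8 * 3.211 * 4 * 4.911 = 504.62 Wh
Step 2: t = E_pack / P = 504.62 / 1255.9 = 0.4018 hr

0.4018 hr


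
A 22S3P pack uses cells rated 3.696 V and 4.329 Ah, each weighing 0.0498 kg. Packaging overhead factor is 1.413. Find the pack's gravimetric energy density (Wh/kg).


Step 1: V_pack = 22 * 3.696 = 81.312 V
Step 2: C_pack = 3 * 4.329 = 12.987 Ah
Step 3: E_pack = V_pack * C_pack = 81.312 * 12.987 = 1056 Wh
Step 4: m_pack = 22 * 3 * 0.0498 * 1.413 = 4.6442 kg
Step 5: ED = E_pack / m_pack = 1056 / 4.6442 = 227.4 Wh/kg

227.4 Wh/kg


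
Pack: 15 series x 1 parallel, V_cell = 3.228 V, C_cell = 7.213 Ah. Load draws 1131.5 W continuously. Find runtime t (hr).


Step 1: E_pack = Ns * V_cell * Np * C_cell = 15 * 3.228 * 1 * 7.213 = 349.25 Wh
Step 2: t = E_pack / P = 349.25 / 1131.5 = 0.3087 hr

0.3087 hr


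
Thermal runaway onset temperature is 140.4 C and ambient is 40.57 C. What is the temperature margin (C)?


Safety margin = 140.4 C - 40.57 C = 99.83 C

99.83 C


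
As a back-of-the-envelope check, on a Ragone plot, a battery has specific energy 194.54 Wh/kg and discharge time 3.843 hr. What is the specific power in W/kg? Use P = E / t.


P_specific = E / t = 194.54 / 3.843 = 50.62 W/kg

50.62 W/kg


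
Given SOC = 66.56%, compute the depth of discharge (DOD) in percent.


DOD = 100 - SOC = 100 - 66.56 = 33.44%

33.44%


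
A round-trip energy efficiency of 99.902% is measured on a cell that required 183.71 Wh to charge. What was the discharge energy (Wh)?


E_dis = eta/100 * E_chg = 99.902/100 * 183.71 = 183.5 Wh

183.5 Wh


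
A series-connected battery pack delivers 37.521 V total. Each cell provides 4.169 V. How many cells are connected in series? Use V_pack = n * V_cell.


n = V_pack / V_cell = 37.521 / 4.169 = 9

9


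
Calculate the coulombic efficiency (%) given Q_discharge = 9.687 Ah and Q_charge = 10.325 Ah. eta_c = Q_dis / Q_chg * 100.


eta_c = Q_dis / Q_chg * 100 = 9.687 / 10.325 * 100 = 93.82%

93.82%


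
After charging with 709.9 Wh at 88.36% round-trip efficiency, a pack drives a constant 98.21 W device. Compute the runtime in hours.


Step 1: E_discharge = eta/100 * E_charge = 88.36/100 * 709.9 = 627.27 Wh
Step 2: t = E_discharge / P = 627.27 / 98.21 = 6.387 hr

6.387 hr


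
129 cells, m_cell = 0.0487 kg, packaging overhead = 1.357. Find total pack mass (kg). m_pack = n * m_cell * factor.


m_pack = n * m_cell * overhead = 129 * 0.0487 * 1.357 = 8.525 kg

8.525 kg


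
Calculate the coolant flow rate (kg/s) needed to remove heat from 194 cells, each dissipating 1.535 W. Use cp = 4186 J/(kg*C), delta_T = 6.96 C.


Q_total = 194 * 1.535 = 297.79 W
m_dot = Q_total / (cp * dT) = 297.79 / (4186 * 6.96) = 0.01022 kg/s

0.01022 kg/s


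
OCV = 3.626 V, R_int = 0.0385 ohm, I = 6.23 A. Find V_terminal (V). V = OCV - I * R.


IR drop = 6.23 * 0.0385 = 0.23986 V
V = 3.626 - 0.23986 = 3.386 V

3.386 V


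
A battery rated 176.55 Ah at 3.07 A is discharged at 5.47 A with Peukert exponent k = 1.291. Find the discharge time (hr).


Step 1: t_rated = C / I_rated = 176.55 / 3.07 = 57.508 hr
Step 2: ratio = 3.07 / 5.47 = 0.56124
Step 3: ratio^k = 0.56124^1.291 = 0.47441
Step 4: t = t_rated * ratio^k = 57.508 * 0.47441 = 27.28 hr

27.28 hr


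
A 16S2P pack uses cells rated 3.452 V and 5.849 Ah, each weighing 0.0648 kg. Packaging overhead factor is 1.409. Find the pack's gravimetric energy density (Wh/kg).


Step 1: V_pack = 16 * 3.452 = 55.232 V
Step 2: C_pack = 2 * 5.849 = 11.698 Ah
Step 3: E_pack = V_pack * C_pack = 55.232 * 11.698 = 646.1 Wh
Step 4: m_pack = 16 * 2 * 0.0648 * 1.409 = 2.9217 kg
Step 5: ED = E_pack / m_pack = 646.1 / 2.9217 = 221.1 Wh/kg

221.1 Wh/kg


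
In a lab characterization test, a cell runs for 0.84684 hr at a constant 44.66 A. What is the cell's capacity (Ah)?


C = I * t = 44.66 * 0.84684 = 37.82 Ah

37.82 Ah


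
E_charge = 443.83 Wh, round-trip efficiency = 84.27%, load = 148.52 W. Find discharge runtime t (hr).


Step 1: E_discharge = eta/100 * E_charge = 84.27/100 * 443.83 = 374.02 Wh
Step 2: t = E_discharge / P = 374.02 / 148.52 = 2.518 hr

2.518 hr


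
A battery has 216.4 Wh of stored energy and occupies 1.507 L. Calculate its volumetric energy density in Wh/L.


ED = E / V = 216.4 / 1.507 = 143.6 Wh/L

143.6 Wh/L


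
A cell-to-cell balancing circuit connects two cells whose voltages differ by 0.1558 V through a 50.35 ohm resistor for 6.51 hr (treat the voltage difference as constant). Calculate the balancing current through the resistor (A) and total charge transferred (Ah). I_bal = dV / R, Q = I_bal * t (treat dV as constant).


First, Ohm's law: I_bal = 0.1558 V / 50.35 ohm = 0.0030943 A
Then Q = I * t = 0.0030943 A * 6.51 hr = 0.02014 Ah

I=0.0030943 A, Q=0.02014 Ah


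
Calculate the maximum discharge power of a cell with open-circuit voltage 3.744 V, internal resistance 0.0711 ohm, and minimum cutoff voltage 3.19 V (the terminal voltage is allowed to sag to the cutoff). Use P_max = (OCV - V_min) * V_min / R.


dV = OCV - V_min = 0.554 V (so I_max = dV / R)
P_max = dV * V_min / R = 0.554 * 3.19 / 0.0711 = 24.86 W

24.86 W


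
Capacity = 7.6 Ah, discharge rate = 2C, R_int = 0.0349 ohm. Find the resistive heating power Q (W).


Step 1: I = C_rate * capacity = 2 * 7.6 = 15.2 A
Step 2: Q = I^2 * R = 15.2^2 * 0.0349 = 231.04 * 0.0349 = 8.063 W

8.063 W


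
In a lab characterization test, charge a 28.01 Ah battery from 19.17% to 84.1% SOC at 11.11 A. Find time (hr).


delta_Ah = 28.01 * (84.1 - 19.17) / 100 = 18.187 Ah
t = delta_Ah / I = 18.187 / 11.11 = 1.637 hr

1.637 hr


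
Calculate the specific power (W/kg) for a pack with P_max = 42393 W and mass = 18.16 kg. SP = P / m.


Specific power = 42393 W / 18.16 kg = 2334 W/kg

2334 W/kg


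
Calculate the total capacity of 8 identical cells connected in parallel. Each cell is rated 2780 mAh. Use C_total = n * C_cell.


Convert: C_cell = 2780 mAh = 2.78 Ah
C_total = 8 * 2.78 = 22.24 Ah

22.24 Ah


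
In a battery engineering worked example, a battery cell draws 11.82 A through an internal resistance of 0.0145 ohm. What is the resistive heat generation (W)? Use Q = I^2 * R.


I^2 = 139.71
Q = 139.71 * 0.0145 = 2.026 W

2.026 W


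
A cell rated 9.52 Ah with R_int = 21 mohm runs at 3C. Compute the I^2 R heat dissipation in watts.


Convert: R = 21 mohm = 0.021 ohm
Step 1: I = C_rate * capacity = 3 * 9.52 = 28.56 A
Step 2: Q = I^2 * R = 28.56^2 * 0.021 = 815.67 * 0.021 = 17.13 W

17.13 W


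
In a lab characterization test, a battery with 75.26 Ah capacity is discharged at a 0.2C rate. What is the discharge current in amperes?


At 0.2C: I = 0.2 * 75.26 Ah = 15.052 A

15.052 A


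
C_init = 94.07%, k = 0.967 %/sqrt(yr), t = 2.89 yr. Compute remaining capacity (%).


Step 1: sqrt(2.89 yr) = 1.7
Step 2: drop = 0.967 * 1.7 = 1.6439
Step 3: C_final = 94.07 - 1.6439 = 92.43%

92.43%


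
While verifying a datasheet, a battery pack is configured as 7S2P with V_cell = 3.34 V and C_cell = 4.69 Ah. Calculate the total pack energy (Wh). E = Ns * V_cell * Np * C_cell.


E = Ns * Vcell * Np * Ccell = 7 * 3.34 * 2 * 4.69 = 219.3 Wh

219.3 Wh


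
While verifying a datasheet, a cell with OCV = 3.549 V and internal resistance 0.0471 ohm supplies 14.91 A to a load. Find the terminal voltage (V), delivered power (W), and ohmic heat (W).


Step 1: V_terminal = OCV - I*R = 3.549 - 14.91 * 0.0471 = 2.8467 V
Step 2: P_out = V_terminal * I = 2.8467 * 14.91 = 42.44 W
Step 3: Q = I^2 * R = 14.91^2 * 0.0471 = 10.47 W

V=2.8467 V, P=42.44 W, Q=10.47 W


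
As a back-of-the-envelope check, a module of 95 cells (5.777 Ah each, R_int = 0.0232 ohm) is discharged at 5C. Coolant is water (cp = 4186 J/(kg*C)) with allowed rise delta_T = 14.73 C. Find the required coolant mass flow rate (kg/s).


Step 1: I = 5 * 5.777 = 28.885 A
Step 2: Q_cell = I^2 * R = 28.885^2 * 0.0232 = 19.357 W
Step 3: Q_total = 95 * 19.357 = 1838.9 W
Step 4: m_dot = Q_total / (cp * dT) = 1838.9 / (4186 * 14.73) = 0.02982 kg/s

0.02982 kg/s


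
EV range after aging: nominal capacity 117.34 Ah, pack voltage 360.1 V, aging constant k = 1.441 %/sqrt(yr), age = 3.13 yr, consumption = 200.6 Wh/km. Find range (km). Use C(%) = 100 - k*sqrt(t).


Step 1: capacity retention = 100 - 1.441 * sqrt(3.13) = 100 - 1.441 * 1.7692 = 97.451%
Step 2: C_now = 117.34 * 97.451/100 = 114.35 Ah
Step 3: E_pack = V * C_now = 360.1 * 114.35 = 41177 Wh
Step 4: range = E_pack / consumption = 41177 / 200.6 = 205.3 km

205.3 km


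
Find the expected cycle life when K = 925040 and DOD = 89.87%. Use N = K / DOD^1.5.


DOD^1.5 = 851.97
N = K / DOD^1.5 = 925040 / 851.97 = 1086

1086 cycles


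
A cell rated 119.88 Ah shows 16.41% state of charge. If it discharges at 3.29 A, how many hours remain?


Step 1: remaining = SOC/100 * C_total = 16.41/100 * 119.88 = 19.672 Ah
Step 2: t = remaining / I = 19.672 / 3.29 = 5.979 hr

5.979 hr


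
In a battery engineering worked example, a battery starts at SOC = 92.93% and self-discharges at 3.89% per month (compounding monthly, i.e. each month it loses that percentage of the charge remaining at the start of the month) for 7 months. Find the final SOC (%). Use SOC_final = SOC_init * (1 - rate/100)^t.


Monthly retention factor = 1 - 3.89/100 = 0.9611
Over 7 months: factor^7 = 0.7575
SOC_final = 92.93 * 0.7575 = 70.39%

70.39%


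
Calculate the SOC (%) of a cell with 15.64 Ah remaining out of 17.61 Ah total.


SOC = (remaining / total) * 100 = (15.64 / 17.61) * 100 = 88.81%

88.81%


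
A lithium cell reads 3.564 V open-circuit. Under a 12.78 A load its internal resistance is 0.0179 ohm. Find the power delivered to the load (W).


Step 1: V_terminal = OCV - I*R = 3.564 - 12.78 * 0.0179 = 3.3352 V
Step 2: P_out = V_terminal * I = 3.3352 * 12.78 = 42.62 W

42.62 W


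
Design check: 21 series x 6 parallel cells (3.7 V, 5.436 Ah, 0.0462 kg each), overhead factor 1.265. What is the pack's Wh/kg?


Step 1: V_pack = 21 * 3.7 = 77.7 V
Step 2: C_pack = 6 * 5.436 = 32.616 Ah
Step 3: E_pack = V_pack * C_pack = 77.7 * 32.616 = 2534.3 Wh
Step 4: m_pack = 21 * 6 * 0.0462 * 1.265 = 7.3638 kg
Step 5: ED = E_pack / m_pack = 2534.3 / 7.3638 = 344.2 Wh/kg

344.2 Wh/kg


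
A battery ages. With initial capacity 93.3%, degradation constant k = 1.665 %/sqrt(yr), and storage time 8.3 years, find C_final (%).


Step 1: sqrt(8.3 yr) = 2.881
Step 2: drop = 1.665 * 2.881 = 4.7969
Step 3: C_final = 93.3 - 4.7969 = 88.50%

88.50%
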